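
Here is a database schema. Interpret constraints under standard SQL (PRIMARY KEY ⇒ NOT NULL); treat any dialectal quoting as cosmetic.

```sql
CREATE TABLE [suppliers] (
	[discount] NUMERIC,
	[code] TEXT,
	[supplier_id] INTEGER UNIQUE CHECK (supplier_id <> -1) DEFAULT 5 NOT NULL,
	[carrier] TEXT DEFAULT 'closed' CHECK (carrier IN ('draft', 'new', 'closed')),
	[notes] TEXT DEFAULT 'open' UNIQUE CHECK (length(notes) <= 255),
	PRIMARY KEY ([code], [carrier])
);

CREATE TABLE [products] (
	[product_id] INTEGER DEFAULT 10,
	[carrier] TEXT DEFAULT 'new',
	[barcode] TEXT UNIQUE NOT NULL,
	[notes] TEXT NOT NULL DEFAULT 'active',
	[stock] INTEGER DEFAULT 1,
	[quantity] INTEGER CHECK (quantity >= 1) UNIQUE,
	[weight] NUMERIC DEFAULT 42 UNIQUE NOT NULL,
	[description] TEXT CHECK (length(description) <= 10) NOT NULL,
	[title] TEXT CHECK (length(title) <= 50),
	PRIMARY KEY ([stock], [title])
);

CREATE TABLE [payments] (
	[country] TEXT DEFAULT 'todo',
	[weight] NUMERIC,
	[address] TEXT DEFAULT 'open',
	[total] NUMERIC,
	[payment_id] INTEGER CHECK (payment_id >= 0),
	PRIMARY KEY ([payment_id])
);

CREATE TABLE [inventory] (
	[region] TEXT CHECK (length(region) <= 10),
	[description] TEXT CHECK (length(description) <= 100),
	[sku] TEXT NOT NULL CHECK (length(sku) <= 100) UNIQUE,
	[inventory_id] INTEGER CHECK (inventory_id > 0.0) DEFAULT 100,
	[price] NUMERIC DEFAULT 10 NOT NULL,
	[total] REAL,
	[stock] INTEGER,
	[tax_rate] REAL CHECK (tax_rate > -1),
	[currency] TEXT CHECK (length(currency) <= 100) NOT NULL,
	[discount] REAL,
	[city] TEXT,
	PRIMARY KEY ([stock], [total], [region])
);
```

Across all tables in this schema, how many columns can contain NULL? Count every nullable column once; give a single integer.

suppliers: 2 nullable (discount, notes — PK (code, carrier) and explicit NOT NULL columns excluded).
products: 3 nullable (product_id, carrier, quantity — PK (stock, title) and explicit NOT NULL columns excluded).
payments: 4 nullable (country, weight, address, total — PK (payment_id) and explicit NOT NULL columns excluded).
inventory: 5 nullable (description, inventory_id, tax_rate, discount, city — PK (stock, total, region) and explicit NOT NULL columns excluded).
Total: 2 + 3 + 4 + 5 = 14.

14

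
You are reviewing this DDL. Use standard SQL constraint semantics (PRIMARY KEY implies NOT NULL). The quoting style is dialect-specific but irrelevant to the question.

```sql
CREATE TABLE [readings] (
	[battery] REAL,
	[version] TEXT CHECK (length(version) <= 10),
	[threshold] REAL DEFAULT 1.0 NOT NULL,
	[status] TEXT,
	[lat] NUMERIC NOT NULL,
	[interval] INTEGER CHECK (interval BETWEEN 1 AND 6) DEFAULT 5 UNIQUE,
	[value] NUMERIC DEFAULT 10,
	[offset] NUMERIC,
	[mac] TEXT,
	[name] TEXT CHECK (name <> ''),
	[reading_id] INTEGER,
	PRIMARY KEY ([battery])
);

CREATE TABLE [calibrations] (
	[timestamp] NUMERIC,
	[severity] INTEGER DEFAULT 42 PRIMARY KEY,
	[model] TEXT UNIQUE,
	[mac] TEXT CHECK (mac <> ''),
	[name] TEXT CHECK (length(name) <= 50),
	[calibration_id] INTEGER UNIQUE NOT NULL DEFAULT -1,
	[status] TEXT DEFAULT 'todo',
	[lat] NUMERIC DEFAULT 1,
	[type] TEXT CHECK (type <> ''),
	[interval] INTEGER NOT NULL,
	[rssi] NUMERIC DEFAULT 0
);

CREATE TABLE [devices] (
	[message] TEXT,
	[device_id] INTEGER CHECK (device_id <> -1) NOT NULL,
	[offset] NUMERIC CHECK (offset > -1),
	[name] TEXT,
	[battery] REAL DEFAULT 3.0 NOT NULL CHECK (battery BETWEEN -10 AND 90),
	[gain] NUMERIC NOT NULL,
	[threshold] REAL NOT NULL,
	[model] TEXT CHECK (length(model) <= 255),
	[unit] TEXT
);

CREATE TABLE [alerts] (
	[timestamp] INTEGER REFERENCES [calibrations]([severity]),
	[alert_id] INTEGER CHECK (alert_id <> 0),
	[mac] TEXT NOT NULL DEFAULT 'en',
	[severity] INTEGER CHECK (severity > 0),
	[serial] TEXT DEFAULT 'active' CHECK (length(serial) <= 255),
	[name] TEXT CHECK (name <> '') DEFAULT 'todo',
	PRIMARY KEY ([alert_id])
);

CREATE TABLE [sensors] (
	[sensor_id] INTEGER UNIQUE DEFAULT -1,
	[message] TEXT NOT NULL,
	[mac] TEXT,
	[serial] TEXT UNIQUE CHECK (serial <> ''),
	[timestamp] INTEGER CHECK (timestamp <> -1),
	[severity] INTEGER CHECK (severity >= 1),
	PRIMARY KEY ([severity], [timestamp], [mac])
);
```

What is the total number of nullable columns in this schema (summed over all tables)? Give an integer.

27

readings: 8 nullable (version, status, interval, value, offset, mac, name, reading_id — PK (battery) and explicit NOT NULL columns excluded).
calibrations: 8 nullable (timestamp, model, mac, name, status, lat, type, rssi — PK (severity) and explicit NOT NULL columns excluded).
devices: 5 nullable (message, offset, name, model, unit — PK none and explicit NOT NULL columns excluded).
alerts: 4 nullable (timestamp, severity, serial, name — PK (alert_id) and explicit NOT NULL columns excluded).
sensors: 2 nullable (sensor_id, serial — PK (severity, timestamp, mac) and explicit NOT NULL columns excluded).
Total: 8 + 8 + 5 + 4 + 2 = 27.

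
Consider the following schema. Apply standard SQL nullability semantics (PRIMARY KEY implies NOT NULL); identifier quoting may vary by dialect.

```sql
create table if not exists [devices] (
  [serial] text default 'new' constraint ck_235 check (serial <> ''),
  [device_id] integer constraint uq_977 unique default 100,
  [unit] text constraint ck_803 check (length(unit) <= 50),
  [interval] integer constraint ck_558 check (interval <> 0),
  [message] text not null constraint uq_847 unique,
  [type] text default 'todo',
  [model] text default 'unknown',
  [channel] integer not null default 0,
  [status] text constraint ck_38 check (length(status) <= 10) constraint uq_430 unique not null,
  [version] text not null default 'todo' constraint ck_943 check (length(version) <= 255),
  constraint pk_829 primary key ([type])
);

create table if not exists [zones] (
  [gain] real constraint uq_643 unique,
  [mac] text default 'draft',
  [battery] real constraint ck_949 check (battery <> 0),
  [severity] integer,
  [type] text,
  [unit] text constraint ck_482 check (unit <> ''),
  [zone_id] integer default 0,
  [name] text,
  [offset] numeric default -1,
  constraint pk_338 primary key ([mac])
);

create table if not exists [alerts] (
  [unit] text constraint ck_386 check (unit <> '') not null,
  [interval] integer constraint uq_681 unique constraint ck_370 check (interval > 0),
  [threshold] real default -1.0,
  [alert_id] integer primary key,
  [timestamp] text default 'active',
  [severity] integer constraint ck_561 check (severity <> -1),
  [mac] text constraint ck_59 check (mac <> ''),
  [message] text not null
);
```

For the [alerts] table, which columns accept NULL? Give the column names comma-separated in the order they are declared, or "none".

interval, threshold, timestamp, severity, mac

- unit: declared NOT NULL → not nullable.
- interval: CHECK does not forbid NULL (a CHECK constraint passes when its expression is NULL) → nullable.
- threshold: DEFAULT only fills an omitted column; an explicit NULL is still allowed → nullable.
- alert_id: part of the PRIMARY KEY, which implies NOT NULL → not nullable.
- timestamp: DEFAULT only fills an omitted column; an explicit NULL is still allowed → nullable.
- severity: CHECK does not forbid NULL (a CHECK constraint passes when its expression is NULL) → nullable.
- mac: CHECK does not forbid NULL (a CHECK constraint passes when its expression is NULL) → nullable.
- message: declared NOT NULL → not nullable.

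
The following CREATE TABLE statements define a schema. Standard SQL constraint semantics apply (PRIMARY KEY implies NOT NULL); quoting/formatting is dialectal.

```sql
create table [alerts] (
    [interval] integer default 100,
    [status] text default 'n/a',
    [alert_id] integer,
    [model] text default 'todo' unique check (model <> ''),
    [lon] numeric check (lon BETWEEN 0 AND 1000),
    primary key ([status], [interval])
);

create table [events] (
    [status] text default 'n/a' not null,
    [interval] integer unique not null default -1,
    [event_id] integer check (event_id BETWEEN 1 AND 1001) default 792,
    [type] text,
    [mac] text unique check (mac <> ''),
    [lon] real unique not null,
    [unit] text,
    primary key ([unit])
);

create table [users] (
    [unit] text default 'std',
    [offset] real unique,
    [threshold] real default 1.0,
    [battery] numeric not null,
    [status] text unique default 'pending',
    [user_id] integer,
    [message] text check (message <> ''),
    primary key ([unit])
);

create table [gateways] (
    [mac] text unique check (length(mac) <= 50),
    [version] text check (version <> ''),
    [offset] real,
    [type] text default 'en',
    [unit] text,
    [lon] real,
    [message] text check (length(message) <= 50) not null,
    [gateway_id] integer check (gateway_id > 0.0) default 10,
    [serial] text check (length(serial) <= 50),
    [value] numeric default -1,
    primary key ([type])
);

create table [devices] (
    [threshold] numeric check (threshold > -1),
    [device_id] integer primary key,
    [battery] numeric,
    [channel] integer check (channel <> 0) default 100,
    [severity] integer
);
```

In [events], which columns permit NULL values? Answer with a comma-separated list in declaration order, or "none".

event_id, type, mac

- status: declared NOT NULL → not nullable.
- interval: declared NOT NULL → not nullable.
- event_id: CHECK does not forbid NULL (a CHECK constraint passes when its expression is NULL) → nullable.
- type: no NOT NULL constraint applies → nullable.
- mac: CHECK does not forbid NULL (a CHECK constraint passes when its expression is NULL) → nullable.
- lon: declared NOT NULL → not nullable.
- unit: part of the PRIMARY KEY, which implies NOT NULL → not nullable.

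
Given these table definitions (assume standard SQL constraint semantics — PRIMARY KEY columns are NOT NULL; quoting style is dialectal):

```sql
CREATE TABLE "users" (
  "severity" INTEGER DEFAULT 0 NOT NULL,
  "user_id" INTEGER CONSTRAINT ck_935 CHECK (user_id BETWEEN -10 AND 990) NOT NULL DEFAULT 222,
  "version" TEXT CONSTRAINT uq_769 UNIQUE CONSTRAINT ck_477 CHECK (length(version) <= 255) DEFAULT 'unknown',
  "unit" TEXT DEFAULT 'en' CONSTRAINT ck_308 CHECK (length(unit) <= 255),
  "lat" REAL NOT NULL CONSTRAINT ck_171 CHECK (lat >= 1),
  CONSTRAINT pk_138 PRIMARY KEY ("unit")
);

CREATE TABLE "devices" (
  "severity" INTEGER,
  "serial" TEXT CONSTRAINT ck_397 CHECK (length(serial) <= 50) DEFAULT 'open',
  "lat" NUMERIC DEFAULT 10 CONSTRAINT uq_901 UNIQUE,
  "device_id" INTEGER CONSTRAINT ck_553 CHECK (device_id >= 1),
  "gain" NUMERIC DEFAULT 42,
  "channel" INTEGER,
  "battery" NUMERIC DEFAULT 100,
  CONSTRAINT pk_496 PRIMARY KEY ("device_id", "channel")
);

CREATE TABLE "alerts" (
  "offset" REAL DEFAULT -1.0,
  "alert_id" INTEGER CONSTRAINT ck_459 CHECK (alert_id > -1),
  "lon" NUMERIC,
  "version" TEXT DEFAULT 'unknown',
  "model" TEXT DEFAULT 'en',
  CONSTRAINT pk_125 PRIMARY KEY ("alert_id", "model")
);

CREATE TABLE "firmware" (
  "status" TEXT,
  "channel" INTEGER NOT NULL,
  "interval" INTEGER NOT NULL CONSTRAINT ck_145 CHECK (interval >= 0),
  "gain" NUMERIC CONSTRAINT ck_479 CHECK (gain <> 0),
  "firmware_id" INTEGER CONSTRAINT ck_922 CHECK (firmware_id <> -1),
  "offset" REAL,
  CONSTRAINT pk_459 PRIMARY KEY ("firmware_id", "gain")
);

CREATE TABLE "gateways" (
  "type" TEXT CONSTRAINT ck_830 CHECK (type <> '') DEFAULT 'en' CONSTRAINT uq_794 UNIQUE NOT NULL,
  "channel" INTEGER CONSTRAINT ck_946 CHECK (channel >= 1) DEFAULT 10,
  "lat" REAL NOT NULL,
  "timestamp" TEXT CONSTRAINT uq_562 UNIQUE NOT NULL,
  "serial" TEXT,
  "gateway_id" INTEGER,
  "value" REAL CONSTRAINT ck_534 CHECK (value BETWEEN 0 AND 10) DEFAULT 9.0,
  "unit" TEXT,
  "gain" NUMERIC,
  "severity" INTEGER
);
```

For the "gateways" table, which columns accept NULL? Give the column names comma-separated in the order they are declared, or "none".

- type: declared NOT NULL → not nullable.
- channel: CHECK does not forbid NULL (a CHECK constraint passes when its expression is NULL) → nullable.
- lat: declared NOT NULL → not nullable.
- timestamp: declared NOT NULL → not nullable.
- serial: no NOT NULL constraint applies → nullable.
- gateway_id: no NOT NULL constraint applies → nullable.
- value: CHECK does not forbid NULL (a CHECK constraint passes when its expression is NULL) → nullable.
- unit: no NOT NULL constraint applies → nullable.
- gain: no NOT NULL constraint applies → nullable.
- severity: no NOT NULL constraint applies → nullable.

channel, serial, gateway_id, value, unit, gain, severity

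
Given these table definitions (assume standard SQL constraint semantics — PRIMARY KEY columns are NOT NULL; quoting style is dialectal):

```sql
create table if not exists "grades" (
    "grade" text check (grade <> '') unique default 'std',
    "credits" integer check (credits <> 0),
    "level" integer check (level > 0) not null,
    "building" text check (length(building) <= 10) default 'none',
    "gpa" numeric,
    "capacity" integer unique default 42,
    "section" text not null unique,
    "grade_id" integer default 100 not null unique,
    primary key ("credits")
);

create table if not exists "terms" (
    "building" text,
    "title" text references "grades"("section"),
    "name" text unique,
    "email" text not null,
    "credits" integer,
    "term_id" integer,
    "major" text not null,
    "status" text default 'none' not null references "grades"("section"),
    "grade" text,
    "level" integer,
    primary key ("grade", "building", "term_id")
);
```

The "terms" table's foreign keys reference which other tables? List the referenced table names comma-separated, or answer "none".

- title REFERENCES grades(section).
- status REFERENCES grades(section).

grades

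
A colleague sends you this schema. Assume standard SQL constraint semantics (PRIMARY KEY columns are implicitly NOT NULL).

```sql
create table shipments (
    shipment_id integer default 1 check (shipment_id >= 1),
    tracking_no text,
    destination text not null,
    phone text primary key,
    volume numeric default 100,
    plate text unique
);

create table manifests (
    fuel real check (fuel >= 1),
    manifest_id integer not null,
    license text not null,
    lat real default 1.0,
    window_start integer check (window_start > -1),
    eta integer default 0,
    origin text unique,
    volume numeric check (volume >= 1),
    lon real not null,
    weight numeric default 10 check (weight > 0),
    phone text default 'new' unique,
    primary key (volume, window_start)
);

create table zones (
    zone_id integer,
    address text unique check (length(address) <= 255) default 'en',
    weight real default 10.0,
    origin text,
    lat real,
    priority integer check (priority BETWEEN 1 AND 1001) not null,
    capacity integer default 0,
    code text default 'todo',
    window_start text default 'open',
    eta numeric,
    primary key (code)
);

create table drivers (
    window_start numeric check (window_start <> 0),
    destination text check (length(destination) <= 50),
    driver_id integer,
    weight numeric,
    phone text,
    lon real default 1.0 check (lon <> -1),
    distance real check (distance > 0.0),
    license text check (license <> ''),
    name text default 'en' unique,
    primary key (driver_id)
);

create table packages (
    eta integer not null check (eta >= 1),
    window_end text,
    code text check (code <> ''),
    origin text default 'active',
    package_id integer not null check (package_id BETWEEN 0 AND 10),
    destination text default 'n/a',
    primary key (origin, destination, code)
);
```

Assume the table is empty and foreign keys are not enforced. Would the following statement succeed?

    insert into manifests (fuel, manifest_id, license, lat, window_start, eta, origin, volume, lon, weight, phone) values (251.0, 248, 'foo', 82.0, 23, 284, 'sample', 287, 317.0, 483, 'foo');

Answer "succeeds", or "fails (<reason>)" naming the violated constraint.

succeeds

NOT NULL columns: license is supplied; lon is supplied; manifest_id is supplied; volume is supplied; window_start is supplied.
CHECK constraints: 251.0 satisfies (fuel >= 1); 23 satisfies (window_start > -1); 287 satisfies (volume >= 1); 483 satisfies (weight > 0).
No constraint is violated.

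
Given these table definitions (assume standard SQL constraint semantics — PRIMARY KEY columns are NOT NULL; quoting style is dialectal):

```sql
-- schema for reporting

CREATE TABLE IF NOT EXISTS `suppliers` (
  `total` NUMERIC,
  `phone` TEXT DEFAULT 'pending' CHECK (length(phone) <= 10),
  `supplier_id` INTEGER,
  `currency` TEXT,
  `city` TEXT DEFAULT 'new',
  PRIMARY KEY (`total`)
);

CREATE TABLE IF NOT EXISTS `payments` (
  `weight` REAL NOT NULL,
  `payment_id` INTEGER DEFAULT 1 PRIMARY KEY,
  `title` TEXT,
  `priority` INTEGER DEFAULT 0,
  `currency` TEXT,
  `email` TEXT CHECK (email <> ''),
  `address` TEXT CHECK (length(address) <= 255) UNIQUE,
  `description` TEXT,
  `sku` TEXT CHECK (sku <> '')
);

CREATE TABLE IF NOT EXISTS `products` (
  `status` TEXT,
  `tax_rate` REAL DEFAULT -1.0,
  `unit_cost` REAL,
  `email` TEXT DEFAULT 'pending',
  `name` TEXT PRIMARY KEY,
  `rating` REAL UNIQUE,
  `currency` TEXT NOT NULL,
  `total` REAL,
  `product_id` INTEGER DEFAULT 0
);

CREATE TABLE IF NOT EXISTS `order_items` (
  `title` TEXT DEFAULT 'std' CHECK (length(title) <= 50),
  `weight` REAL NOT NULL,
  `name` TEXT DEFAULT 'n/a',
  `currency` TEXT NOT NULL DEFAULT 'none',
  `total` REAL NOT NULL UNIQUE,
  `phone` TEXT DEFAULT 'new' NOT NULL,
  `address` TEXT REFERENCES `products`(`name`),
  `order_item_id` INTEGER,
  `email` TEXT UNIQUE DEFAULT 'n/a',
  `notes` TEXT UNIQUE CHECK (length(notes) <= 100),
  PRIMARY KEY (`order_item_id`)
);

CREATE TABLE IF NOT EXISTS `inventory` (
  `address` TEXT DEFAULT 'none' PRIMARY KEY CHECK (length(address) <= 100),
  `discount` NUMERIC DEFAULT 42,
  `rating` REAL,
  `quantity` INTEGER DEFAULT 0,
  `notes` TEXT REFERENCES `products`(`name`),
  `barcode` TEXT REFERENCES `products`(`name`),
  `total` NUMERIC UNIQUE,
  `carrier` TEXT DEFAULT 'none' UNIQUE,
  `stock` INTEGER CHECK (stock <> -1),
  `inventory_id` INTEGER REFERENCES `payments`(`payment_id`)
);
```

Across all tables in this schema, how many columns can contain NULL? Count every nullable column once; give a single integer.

32

suppliers: 4 nullable (phone, supplier_id, currency, city — PK (total) and explicit NOT NULL columns excluded).
payments: 7 nullable (title, priority, currency, email, address, description, sku — PK (payment_id) and explicit NOT NULL columns excluded).
products: 7 nullable (status, tax_rate, unit_cost, email, rating, total, product_id — PK (name) and explicit NOT NULL columns excluded).
order_items: 5 nullable (title, name, address, email, notes — PK (order_item_id) and explicit NOT NULL columns excluded).
inventory: 9 nullable (discount, rating, quantity, notes, barcode, total, carrier, stock, inventory_id — PK (address) and explicit NOT NULL columns excluded).
Total: 4 + 7 + 7 + 5 + 9 = 32.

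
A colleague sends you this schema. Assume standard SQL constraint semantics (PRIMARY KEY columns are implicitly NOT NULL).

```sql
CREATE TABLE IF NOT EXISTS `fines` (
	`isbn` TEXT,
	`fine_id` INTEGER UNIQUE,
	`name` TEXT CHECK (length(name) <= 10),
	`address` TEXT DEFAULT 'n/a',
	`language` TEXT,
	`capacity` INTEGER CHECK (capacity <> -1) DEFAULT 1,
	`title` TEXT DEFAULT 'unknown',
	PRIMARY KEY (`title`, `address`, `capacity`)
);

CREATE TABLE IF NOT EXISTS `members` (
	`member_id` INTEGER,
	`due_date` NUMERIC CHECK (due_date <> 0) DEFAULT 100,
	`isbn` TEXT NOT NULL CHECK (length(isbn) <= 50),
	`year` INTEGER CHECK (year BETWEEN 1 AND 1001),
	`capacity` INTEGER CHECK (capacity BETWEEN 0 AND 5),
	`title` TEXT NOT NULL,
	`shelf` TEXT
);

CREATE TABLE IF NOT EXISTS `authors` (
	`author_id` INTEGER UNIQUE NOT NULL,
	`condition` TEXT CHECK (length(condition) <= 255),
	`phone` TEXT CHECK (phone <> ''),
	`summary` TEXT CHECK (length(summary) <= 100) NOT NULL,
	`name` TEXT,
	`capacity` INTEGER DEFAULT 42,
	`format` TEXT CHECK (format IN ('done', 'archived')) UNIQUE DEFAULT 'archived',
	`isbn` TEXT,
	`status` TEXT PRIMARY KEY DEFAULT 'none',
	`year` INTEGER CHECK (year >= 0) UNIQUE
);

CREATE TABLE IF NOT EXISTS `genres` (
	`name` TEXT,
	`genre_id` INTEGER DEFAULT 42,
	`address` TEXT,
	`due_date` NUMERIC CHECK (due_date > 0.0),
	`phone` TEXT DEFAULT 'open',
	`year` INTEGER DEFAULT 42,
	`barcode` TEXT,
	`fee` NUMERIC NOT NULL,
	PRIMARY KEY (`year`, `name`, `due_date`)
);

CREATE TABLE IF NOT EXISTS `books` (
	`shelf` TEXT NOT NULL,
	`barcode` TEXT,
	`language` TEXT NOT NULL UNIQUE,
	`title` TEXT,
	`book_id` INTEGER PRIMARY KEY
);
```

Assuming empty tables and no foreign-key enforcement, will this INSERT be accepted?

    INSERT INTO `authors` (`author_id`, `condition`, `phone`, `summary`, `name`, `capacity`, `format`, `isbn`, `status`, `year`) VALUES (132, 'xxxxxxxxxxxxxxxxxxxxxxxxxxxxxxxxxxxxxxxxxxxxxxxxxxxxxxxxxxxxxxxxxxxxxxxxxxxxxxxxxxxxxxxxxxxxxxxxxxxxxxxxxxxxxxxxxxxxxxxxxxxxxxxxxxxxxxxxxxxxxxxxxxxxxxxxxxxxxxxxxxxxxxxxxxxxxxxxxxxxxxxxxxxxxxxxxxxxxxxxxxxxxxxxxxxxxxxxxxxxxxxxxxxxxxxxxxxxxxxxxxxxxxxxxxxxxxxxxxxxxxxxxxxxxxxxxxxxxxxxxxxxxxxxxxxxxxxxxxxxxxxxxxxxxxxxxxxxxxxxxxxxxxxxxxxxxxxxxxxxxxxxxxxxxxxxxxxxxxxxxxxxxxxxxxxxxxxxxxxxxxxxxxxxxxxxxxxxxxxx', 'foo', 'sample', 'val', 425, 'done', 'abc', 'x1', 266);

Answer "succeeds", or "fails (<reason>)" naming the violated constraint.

The value 'xxxxxxxxxxxxxxxxxxxxxxxxxxxxxxxxxxxxxxxxxxxxxxxxxxxxxxxxxxxxxxxxxxxxxxxxxxxxxxxxxxxxxxxxxxxxxxxxxxxxxxxxxxxxxxxxxxxxxxxxxxxxxxxxxxxxxxxxxxxxxxxxxxxxxxxxxxxxxxxxxxxxxxxxxxxxxxxxxxxxxxxxxxxxxxxxxxxxxxxxxxxxxxxxxxxxxxxxxxxxxxxxxxxxxxxxxxxxxxxxxxxxxxxxxxxxxxxxxxxxxxxxxxxxxxxxxxxxxxxxxxxxxxxxxxxxxxxxxxxxxxxxxxxxxxxxxxxxxxxxxxxxxxxxxxxxxxxxxxxxxxxxxxxxxxxxxxxxxxxxxxxxxxxxxxxxxxxxxxxxxxxxxxxxxxxxxxxxxxxx' for condition violates CHECK (length(condition) <= 255).

fails (CHECK on condition)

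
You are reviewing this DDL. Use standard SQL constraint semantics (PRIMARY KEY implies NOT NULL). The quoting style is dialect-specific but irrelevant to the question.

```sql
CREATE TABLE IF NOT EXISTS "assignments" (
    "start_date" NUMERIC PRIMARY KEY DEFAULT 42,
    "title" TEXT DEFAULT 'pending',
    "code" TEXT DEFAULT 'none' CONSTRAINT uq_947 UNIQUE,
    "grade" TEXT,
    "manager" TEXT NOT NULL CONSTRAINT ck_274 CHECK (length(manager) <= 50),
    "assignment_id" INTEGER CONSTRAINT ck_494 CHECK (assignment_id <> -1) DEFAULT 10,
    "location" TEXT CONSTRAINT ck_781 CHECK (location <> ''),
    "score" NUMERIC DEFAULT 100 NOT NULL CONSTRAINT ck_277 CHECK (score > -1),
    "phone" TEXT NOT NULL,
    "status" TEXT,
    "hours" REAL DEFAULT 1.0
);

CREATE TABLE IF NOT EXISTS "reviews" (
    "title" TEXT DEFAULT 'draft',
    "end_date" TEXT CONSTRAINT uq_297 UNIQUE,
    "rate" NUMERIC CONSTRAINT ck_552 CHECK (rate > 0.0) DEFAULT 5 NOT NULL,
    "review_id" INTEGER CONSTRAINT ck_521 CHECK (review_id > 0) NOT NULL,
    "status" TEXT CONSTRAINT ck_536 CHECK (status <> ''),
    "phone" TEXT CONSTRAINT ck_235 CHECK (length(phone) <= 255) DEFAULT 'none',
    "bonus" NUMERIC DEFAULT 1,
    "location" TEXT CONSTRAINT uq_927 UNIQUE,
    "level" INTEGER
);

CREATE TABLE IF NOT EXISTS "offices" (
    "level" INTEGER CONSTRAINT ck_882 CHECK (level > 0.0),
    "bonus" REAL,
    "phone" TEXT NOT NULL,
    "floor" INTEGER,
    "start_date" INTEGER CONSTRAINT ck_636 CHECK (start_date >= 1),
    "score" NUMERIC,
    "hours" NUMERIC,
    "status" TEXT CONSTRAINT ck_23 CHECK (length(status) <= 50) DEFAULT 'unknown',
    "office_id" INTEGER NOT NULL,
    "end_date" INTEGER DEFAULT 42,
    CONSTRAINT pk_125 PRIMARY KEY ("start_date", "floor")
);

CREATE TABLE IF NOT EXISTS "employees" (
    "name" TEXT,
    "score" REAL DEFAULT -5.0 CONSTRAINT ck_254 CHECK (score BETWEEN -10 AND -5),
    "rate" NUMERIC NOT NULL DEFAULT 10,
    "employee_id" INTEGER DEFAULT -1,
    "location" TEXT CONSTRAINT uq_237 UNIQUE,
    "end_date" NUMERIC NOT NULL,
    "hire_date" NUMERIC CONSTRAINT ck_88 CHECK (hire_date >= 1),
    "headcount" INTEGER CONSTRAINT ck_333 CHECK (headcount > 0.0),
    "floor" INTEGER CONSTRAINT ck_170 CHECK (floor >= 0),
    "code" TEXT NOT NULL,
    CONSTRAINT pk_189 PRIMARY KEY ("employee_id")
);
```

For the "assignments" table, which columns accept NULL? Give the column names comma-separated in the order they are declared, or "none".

title, code, grade, assignment_id, location, status, hours

- start_date: part of the PRIMARY KEY, which implies NOT NULL → not nullable.
- title: DEFAULT only fills an omitted column; an explicit NULL is still allowed → nullable.
- code: UNIQUE does not imply NOT NULL → nullable.
- grade: no NOT NULL constraint applies → nullable.
- manager: declared NOT NULL → not nullable.
- assignment_id: CHECK does not forbid NULL (a CHECK constraint passes when its expression is NULL) → nullable.
- location: CHECK does not forbid NULL (a CHECK constraint passes when its expression is NULL) → nullable.
- score: declared NOT NULL → not nullable.
- phone: declared NOT NULL → not nullable.
- status: no NOT NULL constraint applies → nullable.
- hours: DEFAULT only fills an omitted column; an explicit NULL is still allowed → nullable.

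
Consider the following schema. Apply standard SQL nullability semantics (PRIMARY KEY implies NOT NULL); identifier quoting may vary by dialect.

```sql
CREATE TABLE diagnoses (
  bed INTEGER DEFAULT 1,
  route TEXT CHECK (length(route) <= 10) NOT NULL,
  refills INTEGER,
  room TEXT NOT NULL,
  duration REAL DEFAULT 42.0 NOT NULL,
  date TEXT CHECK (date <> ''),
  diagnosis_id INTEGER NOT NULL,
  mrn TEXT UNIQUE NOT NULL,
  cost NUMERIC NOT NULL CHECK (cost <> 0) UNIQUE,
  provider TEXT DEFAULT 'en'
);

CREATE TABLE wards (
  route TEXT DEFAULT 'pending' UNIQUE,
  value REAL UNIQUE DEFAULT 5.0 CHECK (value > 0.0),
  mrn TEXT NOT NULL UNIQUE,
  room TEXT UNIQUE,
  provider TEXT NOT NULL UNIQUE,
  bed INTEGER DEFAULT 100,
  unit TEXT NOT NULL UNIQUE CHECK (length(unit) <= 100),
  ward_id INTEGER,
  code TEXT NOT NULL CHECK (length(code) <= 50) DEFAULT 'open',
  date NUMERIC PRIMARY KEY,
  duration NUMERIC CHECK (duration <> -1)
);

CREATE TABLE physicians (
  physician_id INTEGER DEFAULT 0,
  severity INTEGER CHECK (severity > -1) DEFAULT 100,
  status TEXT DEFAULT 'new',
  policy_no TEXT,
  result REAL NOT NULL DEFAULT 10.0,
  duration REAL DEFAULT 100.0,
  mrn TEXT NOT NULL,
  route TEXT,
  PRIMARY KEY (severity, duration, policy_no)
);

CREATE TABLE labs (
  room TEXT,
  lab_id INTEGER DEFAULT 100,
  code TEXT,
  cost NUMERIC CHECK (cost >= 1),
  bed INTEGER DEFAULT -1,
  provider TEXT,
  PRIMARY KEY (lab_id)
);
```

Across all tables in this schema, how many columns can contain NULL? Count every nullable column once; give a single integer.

diagnoses: 4 nullable (bed, refills, date, provider — PK none and explicit NOT NULL columns excluded).
wards: 6 nullable (route, value, room, bed, ward_id, duration — PK (date) and explicit NOT NULL columns excluded).
physicians: 3 nullable (physician_id, status, route — PK (severity, duration, policy_no) and explicit NOT NULL columns excluded).
labs: 5 nullable (room, code, cost, bed, provider — PK (lab_id) and explicit NOT NULL columns excluded).
Total: 4 + 6 + 3 + 5 = 18.

18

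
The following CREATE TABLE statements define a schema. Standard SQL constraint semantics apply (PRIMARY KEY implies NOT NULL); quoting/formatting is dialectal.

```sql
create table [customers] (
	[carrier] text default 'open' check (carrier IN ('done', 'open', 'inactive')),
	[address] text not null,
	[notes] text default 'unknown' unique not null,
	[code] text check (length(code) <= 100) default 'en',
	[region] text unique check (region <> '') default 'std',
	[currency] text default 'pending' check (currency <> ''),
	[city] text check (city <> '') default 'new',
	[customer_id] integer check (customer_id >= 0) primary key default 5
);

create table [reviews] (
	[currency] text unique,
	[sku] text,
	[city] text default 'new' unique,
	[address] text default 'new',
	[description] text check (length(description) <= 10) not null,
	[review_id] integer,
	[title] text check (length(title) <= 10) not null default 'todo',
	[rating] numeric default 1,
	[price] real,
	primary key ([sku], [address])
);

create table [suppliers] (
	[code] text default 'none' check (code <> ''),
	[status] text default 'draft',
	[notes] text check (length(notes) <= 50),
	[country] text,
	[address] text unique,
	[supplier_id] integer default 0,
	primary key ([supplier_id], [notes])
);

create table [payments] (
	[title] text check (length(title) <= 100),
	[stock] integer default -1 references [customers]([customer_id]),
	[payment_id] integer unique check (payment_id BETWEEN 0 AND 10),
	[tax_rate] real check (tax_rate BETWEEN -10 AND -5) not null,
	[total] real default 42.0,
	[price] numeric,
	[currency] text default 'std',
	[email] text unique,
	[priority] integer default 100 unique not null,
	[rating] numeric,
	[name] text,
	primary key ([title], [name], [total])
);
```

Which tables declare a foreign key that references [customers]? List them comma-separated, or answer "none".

- payments.stock references customers(customer_id).

payments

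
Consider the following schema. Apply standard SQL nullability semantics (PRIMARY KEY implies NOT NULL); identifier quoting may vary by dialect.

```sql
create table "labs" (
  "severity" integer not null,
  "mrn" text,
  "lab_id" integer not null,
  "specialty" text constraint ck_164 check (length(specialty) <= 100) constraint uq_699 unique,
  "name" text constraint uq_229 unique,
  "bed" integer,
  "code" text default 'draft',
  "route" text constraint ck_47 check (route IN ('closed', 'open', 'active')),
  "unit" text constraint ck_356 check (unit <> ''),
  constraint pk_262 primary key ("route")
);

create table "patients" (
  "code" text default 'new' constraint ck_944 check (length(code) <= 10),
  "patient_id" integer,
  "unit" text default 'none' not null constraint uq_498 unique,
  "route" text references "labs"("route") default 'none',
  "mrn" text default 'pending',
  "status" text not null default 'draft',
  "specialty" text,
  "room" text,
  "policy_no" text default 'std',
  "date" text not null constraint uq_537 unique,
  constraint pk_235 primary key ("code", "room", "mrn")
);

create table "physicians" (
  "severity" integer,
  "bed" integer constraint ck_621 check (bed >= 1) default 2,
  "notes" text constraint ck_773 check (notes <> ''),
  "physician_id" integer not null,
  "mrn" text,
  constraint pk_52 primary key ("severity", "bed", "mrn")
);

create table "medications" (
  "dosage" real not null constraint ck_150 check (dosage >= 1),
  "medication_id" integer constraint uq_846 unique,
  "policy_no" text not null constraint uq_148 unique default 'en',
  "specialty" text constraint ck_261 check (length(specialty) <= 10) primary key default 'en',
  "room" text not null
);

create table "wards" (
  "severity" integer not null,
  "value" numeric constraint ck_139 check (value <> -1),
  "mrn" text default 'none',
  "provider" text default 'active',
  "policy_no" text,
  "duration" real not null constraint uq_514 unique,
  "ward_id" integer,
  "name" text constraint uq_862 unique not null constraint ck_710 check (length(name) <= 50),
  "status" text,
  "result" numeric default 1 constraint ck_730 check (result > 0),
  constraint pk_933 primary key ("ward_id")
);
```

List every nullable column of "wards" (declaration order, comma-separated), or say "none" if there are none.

- severity: declared NOT NULL → not nullable.
- value: CHECK does not forbid NULL (a CHECK constraint passes when its expression is NULL) → nullable.
- mrn: DEFAULT only fills an omitted column; an explicit NULL is still allowed → nullable.
- provider: DEFAULT only fills an omitted column; an explicit NULL is still allowed → nullable.
- policy_no: no NOT NULL constraint applies → nullable.
- duration: declared NOT NULL → not nullable.
- ward_id: part of the PRIMARY KEY, which implies NOT NULL → not nullable.
- name: declared NOT NULL → not nullable.
- status: no NOT NULL constraint applies → nullable.
- result: CHECK does not forbid NULL (a CHECK constraint passes when its expression is NULL) → nullable.

value, mrn, provider, policy_no, status, result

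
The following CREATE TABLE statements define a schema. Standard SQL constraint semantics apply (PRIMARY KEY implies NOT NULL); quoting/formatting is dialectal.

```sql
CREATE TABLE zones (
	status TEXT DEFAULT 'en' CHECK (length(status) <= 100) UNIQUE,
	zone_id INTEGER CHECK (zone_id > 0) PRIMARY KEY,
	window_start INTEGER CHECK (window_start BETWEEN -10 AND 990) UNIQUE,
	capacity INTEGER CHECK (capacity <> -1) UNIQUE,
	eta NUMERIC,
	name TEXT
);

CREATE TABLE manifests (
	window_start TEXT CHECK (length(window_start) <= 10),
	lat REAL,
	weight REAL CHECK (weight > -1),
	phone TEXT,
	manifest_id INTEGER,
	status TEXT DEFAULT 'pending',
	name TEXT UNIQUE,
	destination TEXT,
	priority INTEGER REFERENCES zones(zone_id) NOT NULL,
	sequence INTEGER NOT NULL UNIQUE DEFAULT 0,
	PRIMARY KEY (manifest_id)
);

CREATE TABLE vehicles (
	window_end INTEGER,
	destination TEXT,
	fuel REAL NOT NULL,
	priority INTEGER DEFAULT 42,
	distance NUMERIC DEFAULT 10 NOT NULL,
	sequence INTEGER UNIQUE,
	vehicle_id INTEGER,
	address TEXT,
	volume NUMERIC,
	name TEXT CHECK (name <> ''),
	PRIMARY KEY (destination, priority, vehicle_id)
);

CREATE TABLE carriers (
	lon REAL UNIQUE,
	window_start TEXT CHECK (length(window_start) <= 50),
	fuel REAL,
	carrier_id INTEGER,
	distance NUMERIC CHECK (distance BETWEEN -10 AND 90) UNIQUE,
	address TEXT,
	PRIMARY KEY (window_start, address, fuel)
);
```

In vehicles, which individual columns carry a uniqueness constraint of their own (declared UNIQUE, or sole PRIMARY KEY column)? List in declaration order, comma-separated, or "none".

sequence

- window_end: no UNIQUE or single-column PK constraint.
- destination: part of a composite PRIMARY KEY — only the tuple is unique, not this column on its own.
- fuel: no UNIQUE or single-column PK constraint.
- priority: part of a composite PRIMARY KEY — only the tuple is unique, not this column on its own.
- distance: no UNIQUE or single-column PK constraint.
- sequence: declared UNIQUE → unique.
- vehicle_id: part of a composite PRIMARY KEY — only the tuple is unique, not this column on its own.
- address: no UNIQUE or single-column PK constraint.
- volume: no UNIQUE or single-column PK constraint.
- name: no UNIQUE or single-column PK constraint.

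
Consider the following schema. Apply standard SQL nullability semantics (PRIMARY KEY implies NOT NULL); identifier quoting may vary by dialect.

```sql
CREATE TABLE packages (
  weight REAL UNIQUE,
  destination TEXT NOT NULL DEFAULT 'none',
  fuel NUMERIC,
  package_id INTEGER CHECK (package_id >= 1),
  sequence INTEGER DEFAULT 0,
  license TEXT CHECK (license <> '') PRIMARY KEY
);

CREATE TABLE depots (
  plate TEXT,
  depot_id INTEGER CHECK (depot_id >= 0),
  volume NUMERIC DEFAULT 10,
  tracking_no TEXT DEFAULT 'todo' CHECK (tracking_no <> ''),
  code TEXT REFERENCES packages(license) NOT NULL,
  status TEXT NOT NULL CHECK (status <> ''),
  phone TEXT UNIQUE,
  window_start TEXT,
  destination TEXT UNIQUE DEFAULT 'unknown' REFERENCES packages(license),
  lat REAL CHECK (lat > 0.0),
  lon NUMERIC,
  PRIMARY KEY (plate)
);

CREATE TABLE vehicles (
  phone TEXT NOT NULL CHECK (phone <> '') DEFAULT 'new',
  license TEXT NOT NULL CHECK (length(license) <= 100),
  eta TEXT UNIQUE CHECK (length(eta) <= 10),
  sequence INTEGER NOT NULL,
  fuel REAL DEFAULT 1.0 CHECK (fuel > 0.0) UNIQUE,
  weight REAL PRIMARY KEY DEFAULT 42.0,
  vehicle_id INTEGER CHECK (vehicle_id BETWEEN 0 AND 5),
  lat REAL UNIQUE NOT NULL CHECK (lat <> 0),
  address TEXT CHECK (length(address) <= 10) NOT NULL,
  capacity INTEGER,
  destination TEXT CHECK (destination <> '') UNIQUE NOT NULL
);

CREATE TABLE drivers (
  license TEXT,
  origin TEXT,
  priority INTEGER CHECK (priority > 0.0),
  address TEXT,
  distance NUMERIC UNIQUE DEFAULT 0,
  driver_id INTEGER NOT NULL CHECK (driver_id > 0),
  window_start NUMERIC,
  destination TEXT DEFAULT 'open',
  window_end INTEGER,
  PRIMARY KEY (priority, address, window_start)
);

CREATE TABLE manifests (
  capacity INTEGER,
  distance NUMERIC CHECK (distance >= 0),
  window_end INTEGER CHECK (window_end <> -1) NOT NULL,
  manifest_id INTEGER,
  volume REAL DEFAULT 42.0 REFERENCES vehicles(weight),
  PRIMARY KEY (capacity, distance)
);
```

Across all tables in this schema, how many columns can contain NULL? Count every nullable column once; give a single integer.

23

packages: 4 nullable (weight, fuel, package_id, sequence — PK (license) and explicit NOT NULL columns excluded).
depots: 8 nullable (depot_id, volume, tracking_no, phone, window_start, destination, lat, lon — PK (plate) and explicit NOT NULL columns excluded).
vehicles: 4 nullable (eta, fuel, vehicle_id, capacity — PK (weight) and explicit NOT NULL columns excluded).
drivers: 5 nullable (license, origin, distance, destination, window_end — PK (priority, address, window_start) and explicit NOT NULL columns excluded).
manifests: 2 nullable (manifest_id, volume — PK (capacity, distance) and explicit NOT NULL columns excluded).
Total: 4 + 8 + 4 + 5 + 2 = 23.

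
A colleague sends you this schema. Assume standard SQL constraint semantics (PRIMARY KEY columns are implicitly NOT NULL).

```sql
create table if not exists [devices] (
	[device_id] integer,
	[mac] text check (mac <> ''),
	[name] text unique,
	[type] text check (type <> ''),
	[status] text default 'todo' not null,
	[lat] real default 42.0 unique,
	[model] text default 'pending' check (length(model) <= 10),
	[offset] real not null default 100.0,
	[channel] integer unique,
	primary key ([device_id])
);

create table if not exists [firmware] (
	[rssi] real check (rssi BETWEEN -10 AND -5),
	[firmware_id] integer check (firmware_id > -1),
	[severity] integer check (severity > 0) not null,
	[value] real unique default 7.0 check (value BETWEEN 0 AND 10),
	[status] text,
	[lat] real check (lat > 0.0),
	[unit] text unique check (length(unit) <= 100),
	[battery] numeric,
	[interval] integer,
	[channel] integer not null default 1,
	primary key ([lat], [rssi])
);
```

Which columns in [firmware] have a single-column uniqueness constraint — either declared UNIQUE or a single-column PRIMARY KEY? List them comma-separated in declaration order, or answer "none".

- rssi: part of a composite PRIMARY KEY — only the tuple is unique, not this column on its own.
- firmware_id: no UNIQUE or single-column PK constraint.
- severity: no UNIQUE or single-column PK constraint.
- value: declared UNIQUE → unique.
- status: no UNIQUE or single-column PK constraint.
- lat: part of a composite PRIMARY KEY — only the tuple is unique, not this column on its own.
- unit: declared UNIQUE → unique.
- battery: no UNIQUE or single-column PK constraint.
- interval: no UNIQUE or single-column PK constraint.
- channel: no UNIQUE or single-column PK constraint.

value, unit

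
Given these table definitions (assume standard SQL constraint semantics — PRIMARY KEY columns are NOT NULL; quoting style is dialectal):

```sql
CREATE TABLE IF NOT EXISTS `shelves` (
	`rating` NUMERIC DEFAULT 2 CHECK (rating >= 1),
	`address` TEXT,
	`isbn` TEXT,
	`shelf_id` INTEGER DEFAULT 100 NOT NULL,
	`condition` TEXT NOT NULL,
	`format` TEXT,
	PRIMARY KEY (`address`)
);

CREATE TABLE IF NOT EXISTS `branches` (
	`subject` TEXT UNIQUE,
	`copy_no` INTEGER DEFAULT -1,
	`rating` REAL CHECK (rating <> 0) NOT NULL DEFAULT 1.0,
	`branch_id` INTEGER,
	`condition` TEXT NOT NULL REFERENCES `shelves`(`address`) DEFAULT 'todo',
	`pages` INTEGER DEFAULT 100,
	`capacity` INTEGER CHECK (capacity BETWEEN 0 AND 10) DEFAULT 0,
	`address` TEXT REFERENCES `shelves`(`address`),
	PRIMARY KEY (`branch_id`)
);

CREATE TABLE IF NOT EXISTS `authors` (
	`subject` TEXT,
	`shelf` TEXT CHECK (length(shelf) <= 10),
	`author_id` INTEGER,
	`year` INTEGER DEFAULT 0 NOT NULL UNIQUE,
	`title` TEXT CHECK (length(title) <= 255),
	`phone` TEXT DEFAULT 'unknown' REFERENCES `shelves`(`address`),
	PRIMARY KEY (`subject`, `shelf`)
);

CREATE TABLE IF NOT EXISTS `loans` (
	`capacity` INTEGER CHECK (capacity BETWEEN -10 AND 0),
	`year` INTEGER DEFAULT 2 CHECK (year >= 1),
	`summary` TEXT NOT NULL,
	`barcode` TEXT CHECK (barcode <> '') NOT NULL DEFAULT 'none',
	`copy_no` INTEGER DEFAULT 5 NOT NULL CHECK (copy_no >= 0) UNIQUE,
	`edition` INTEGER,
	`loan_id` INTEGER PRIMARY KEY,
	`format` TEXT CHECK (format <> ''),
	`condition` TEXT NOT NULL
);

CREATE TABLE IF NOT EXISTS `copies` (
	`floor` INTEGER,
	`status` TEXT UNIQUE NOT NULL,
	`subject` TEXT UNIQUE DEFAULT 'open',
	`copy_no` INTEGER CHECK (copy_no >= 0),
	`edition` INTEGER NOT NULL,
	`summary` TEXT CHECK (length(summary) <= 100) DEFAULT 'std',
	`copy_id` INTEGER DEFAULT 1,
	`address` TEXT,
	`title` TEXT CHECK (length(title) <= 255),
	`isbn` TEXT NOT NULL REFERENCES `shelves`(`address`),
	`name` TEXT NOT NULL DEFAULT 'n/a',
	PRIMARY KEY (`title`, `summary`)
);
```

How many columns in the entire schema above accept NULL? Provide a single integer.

20

shelves: 3 nullable (rating, isbn, format — PK (address) and explicit NOT NULL columns excluded).
branches: 5 nullable (subject, copy_no, pages, capacity, address — PK (branch_id) and explicit NOT NULL columns excluded).
authors: 3 nullable (author_id, title, phone — PK (subject, shelf) and explicit NOT NULL columns excluded).
loans: 4 nullable (capacity, year, edition, format — PK (loan_id) and explicit NOT NULL columns excluded).
copies: 5 nullable (floor, subject, copy_no, copy_id, address — PK (title, summary) and explicit NOT NULL columns excluded).
Total: 3 + 5 + 3 + 4 + 5 = 20.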